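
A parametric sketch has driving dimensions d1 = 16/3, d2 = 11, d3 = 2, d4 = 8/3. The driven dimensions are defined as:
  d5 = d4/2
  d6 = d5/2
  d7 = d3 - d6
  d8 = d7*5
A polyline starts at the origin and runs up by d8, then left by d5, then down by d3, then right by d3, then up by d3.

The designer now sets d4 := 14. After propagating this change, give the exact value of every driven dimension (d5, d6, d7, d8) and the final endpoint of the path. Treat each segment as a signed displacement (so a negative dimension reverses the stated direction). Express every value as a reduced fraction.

d5 = 7
d6 = 7/2
d7 = -3/2
d8 = -15/2
endpoint = (-5, -15/2)

Apply edit: d4 := 14
  d5 = d4/2 = 7
  d6 = d5/2 = 7/2
  d7 = d3 - d6 = -3/2
  d8 = d7*5 = -15/2
Walk from origin (0, 0):
  seg 1: up by d8 = -15/2 → (0, -15/2)
  seg 2: left by d5 = 7 → (-7, -15/2)
  seg 3: down by d3 = 2 → (-7, -19/2)
  seg 4: right by d3 = 2 → (-5, -19/2)
  seg 5: up by d3 = 2 → (-5, -15/2)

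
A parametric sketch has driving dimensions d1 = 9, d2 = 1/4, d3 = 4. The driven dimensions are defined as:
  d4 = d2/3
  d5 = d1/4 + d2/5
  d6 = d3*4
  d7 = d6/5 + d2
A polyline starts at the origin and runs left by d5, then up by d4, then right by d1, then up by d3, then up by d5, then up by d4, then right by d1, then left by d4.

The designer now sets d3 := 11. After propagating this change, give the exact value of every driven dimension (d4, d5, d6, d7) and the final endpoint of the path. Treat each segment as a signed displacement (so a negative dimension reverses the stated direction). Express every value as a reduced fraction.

d4 = 1/12
d5 = 23/10
d6 = 44
d7 = 181/20
endpoint = (937/60, 202/15)

Apply edit: d3 := 11
  d4 = d2/3 = 1/12
  d5 = d1/4 + d2/5 = 23/10
  d6 = d3*4 = 44
  d7 = d6/5 + d2 = 181/20
Walk from origin (0, 0):
  seg 1: left by d5 = 23/10 → (-23/10, 0)
  seg 2: up by d4 = 1/12 → (-23/10, 1/12)
  seg 3: right by d1 = 9 → (67/10, 1/12)
  seg 4: up by d3 = 11 → (67/10, 133/12)
  seg 5: up by d5 = 23/10 → (67/10, 803/60)
  seg 6: up by d4 = 1/12 → (67/10, 202/15)
  seg 7: right by d1 = 9 → (157/10, 202/15)
  seg 8: left by d4 = 1/12 → (937/60, 202/15)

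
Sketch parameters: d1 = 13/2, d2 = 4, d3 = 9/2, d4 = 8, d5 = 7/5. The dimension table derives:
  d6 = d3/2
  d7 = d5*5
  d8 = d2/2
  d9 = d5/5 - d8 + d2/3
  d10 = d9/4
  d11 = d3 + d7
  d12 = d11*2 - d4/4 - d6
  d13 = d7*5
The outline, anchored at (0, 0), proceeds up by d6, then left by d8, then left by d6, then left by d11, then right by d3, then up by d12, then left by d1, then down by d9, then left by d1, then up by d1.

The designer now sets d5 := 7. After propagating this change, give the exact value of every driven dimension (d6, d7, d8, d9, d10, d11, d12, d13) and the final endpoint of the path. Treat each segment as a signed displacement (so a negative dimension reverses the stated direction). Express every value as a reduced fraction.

Apply edit: d5 := 7
  d6 = d3/2 = 9/4
  d7 = d5*5 = 35
  d8 = d2/2 = 2
  d9 = d5/5 - d8 + d2/3 = 11/15
  d10 = d9/4 = 11/60
  d11 = d3 + d7 = 79/2
  d12 = d11*2 - d4/4 - d6 = 299/4
  d13 = d7*5 = 175
Walk from origin (0, 0):
  seg 1: up by d6 = 9/4 → (0, 9/4)
  seg 2: left by d8 = 2 → (-2, 9/4)
  seg 3: left by d6 = 9/4 → (-17/4, 9/4)
  seg 4: left by d11 = 79/2 → (-175/4, 9/4)
  seg 5: right by d3 = 9/2 → (-157/4, 9/4)
  seg 6: up by d12 = 299/4 → (-157/4, 77)
  seg 7: left by d1 = 13/2 → (-183/4, 77)
  seg 8: down by d9 = 11/15 → (-183/4, 1144/15)
  seg 9: left by d1 = 13/2 → (-209/4, 1144/15)
  seg 10: up by d1 = 13/2 → (-209/4, 2483/30)

d6 = 9/4
d7 = 35
d8 = 2
d9 = 11/15
d10 = 11/60
d11 = 79/2
d12 = 299/4
d13 = 175
endpoint = (-209/4, 2483/30)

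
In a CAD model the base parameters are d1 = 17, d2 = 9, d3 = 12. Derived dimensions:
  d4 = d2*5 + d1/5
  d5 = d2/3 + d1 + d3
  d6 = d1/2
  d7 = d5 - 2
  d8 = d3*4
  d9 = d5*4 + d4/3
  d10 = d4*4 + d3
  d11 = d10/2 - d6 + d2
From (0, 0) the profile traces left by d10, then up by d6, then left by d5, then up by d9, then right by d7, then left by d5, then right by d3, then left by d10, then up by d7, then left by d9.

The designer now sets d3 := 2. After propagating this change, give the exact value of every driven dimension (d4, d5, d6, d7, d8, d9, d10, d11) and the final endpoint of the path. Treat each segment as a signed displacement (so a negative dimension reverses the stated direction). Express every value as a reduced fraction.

d4 = 242/5
d5 = 22
d6 = 17/2
d7 = 20
d8 = 8
d9 = 1562/15
d10 = 978/5
d11 = 983/10
endpoint = (-1552/3, 3979/30)

Apply edit: d3 := 2
  d4 = d2*5 + d1/5 = 242/5
  d5 = d2/3 + d1 + d3 = 22
  d6 = d1/2 = 17/2
  d7 = d5 - 2 = 20
  d8 = d3*4 = 8
  d9 = d5*4 + d4/3 = 1562/15
  d10 = d4*4 + d3 = 978/5
  d11 = d10/2 - d6 + d2 = 983/10
Walk from origin (0, 0):
  seg 1: left by d10 = 978/5 → (-978/5, 0)
  seg 2: up by d6 = 17/2 → (-978/5, 17/2)
  seg 3: left by d5 = 22 → (-1088/5, 17/2)
  seg 4: up by d9 = 1562/15 → (-1088/5, 3379/30)
  seg 5: right by d7 = 20 → (-988/5, 3379/30)
  seg 6: left by d5 = 22 → (-1098/5, 3379/30)
  seg 7: right by d3 = 2 → (-1088/5, 3379/30)
  seg 8: left by d10 = 978/5 → (-2066/5, 3379/30)
  seg 9: up by d7 = 20 → (-2066/5, 3979/30)
  seg 10: left by d9 = 1562/15 → (-1552/3, 3979/30)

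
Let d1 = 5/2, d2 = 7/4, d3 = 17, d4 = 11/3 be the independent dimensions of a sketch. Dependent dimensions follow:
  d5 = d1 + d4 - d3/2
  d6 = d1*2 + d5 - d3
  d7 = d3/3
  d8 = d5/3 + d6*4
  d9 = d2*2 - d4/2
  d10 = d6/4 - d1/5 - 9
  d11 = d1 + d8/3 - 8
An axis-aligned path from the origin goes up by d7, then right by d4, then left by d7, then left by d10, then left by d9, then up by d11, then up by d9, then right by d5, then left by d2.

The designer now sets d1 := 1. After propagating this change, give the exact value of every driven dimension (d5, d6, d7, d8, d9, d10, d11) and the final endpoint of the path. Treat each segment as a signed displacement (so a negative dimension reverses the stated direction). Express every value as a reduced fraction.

Apply edit: d1 := 1
  d5 = d1 + d4 - d3/2 = -23/6
  d6 = d1*2 + d5 - d3 = -113/6
  d7 = d3/3 = 17/3
  d8 = d5/3 + d6*4 = -1379/18
  d9 = d2*2 - d4/2 = 5/3
  d10 = d6/4 - d1/5 - 9 = -1669/120
  d11 = d1 + d8/3 - 8 = -1757/54
Walk from origin (0, 0):
  seg 1: up by d7 = 17/3 → (0, 17/3)
  seg 2: right by d4 = 11/3 → (11/3, 17/3)
  seg 3: left by d7 = 17/3 → (-2, 17/3)
  seg 4: left by d10 = -1669/120 → (1429/120, 17/3)
  seg 5: left by d9 = 5/3 → (1229/120, 17/3)
  seg 6: up by d11 = -1757/54 → (1229/120, -1451/54)
  seg 7: up by d9 = 5/3 → (1229/120, -1361/54)
  seg 8: right by d5 = -23/6 → (769/120, -1361/54)
  seg 9: left by d2 = 7/4 → (559/120, -1361/54)

d5 = -23/6
d6 = -113/6
d7 = 17/3
d8 = -1379/18
d9 = 5/3
d10 = -1669/120
d11 = -1757/54
endpoint = (559/120, -1361/54)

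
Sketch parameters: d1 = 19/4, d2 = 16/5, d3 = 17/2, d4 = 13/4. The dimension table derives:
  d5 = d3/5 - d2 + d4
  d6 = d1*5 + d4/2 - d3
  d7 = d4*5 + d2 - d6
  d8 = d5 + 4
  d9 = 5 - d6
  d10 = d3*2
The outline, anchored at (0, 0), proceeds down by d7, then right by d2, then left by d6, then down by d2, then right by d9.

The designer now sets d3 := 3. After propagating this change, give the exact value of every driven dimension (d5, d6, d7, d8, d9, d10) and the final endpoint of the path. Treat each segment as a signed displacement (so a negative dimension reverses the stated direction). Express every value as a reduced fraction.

Apply edit: d3 := 3
  d5 = d3/5 - d2 + d4 = 13/20
  d6 = d1*5 + d4/2 - d3 = 179/8
  d7 = d4*5 + d2 - d6 = -117/40
  d8 = d5 + 4 = 93/20
  d9 = 5 - d6 = -139/8
  d10 = d3*2 = 6
Walk from origin (0, 0):
  seg 1: down by d7 = -117/40 → (0, 117/40)
  seg 2: right by d2 = 16/5 → (16/5, 117/40)
  seg 3: left by d6 = 179/8 → (-767/40, 117/40)
  seg 4: down by d2 = 16/5 → (-767/40, -11/40)
  seg 5: right by d9 = -139/8 → (-731/20, -11/40)

d5 = 13/20
d6 = 179/8
d7 = -117/40
d8 = 93/20
d9 = -139/8
d10 = 6
endpoint = (-731/20, -11/40)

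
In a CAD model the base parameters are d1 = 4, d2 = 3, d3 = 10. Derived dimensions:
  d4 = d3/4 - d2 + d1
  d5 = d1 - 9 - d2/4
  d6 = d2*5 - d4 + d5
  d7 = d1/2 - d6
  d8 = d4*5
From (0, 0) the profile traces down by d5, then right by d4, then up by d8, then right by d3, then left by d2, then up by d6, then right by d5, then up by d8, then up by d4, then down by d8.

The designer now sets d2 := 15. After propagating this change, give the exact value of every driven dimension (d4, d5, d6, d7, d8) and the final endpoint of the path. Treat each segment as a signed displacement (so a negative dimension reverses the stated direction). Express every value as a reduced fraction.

d4 = -17/2
d5 = -35/4
d6 = 299/4
d7 = -291/4
d8 = -85/2
endpoint = (-89/4, 65/2)

Apply edit: d2 := 15
  d4 = d3/4 - d2 + d1 = -17/2
  d5 = d1 - 9 - d2/4 = -35/4
  d6 = d2*5 - d4 + d5 = 299/4
  d7 = d1/2 - d6 = -291/4
  d8 = d4*5 = -85/2
Walk from origin (0, 0):
  seg 1: down by d5 = -35/4 → (0, 35/4)
  seg 2: right by d4 = -17/2 → (-17/2, 35/4)
  seg 3: up by d8 = -85/2 → (-17/2, -135/4)
  seg 4: right by d3 = 10 → (3/2, -135/4)
  seg 5: left by d2 = 15 → (-27/2, -135/4)
  seg 6: up by d6 = 299/4 → (-27/2, 41)
  seg 7: right by d5 = -35/4 → (-89/4, 41)
  seg 8: up by d8 = -85/2 → (-89/4, -3/2)
  seg 9: up by d4 = -17/2 → (-89/4, -10)
  seg 10: down by d8 = -85/2 → (-89/4, 65/2)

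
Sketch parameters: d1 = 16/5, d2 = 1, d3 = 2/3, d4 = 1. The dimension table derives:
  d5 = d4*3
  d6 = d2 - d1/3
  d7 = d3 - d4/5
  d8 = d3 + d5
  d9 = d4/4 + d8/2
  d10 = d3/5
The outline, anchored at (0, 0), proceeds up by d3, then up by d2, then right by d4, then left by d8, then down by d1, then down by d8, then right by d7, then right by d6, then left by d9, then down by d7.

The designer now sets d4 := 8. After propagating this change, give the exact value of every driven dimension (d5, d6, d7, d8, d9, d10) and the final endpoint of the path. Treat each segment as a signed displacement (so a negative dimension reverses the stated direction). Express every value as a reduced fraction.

Apply edit: d4 := 8
  d5 = d4*3 = 24
  d6 = d2 - d1/3 = -1/15
  d7 = d3 - d4/5 = -14/15
  d8 = d3 + d5 = 74/3
  d9 = d4/4 + d8/2 = 43/3
  d10 = d3/5 = 2/15
Walk from origin (0, 0):
  seg 1: up by d3 = 2/3 → (0, 2/3)
  seg 2: up by d2 = 1 → (0, 5/3)
  seg 3: right by d4 = 8 → (8, 5/3)
  seg 4: left by d8 = 74/3 → (-50/3, 5/3)
  seg 5: down by d1 = 16/5 → (-50/3, -23/15)
  seg 6: down by d8 = 74/3 → (-50/3, -131/5)
  seg 7: right by d7 = -14/15 → (-88/5, -131/5)
  seg 8: right by d6 = -1/15 → (-53/3, -131/5)
  seg 9: left by d9 = 43/3 → (-32, -131/5)
  seg 10: down by d7 = -14/15 → (-32, -379/15)

d5 = 24
d6 = -1/15
d7 = -14/15
d8 = 74/3
d9 = 43/3
d10 = 2/15
endpoint = (-32, -379/15)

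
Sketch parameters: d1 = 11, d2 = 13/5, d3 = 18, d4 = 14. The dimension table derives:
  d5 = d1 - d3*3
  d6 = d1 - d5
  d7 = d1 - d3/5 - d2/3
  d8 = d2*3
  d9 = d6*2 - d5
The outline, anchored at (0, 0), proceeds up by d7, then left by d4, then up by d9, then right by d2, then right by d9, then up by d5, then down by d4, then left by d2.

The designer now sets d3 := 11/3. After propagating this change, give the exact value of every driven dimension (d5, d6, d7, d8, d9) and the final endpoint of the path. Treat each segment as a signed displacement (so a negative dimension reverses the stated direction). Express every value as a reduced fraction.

Apply edit: d3 := 11/3
  d5 = d1 - d3*3 = 0
  d6 = d1 - d5 = 11
  d7 = d1 - d3/5 - d2/3 = 47/5
  d8 = d2*3 = 39/5
  d9 = d6*2 - d5 = 22
Walk from origin (0, 0):
  seg 1: up by d7 = 47/5 → (0, 47/5)
  seg 2: left by d4 = 14 → (-14, 47/5)
  seg 3: up by d9 = 22 → (-14, 157/5)
  seg 4: right by d2 = 13/5 → (-57/5, 157/5)
  seg 5: right by d9 = 22 → (53/5, 157/5)
  seg 6: up by d5 = 0 → (53/5, 157/5)
  seg 7: down by d4 = 14 → (53/5, 87/5)
  seg 8: left by d2 = 13/5 → (8, 87/5)

d5 = 0
d6 = 11
d7 = 47/5
d8 = 39/5
d9 = 22
endpoint = (8, 87/5)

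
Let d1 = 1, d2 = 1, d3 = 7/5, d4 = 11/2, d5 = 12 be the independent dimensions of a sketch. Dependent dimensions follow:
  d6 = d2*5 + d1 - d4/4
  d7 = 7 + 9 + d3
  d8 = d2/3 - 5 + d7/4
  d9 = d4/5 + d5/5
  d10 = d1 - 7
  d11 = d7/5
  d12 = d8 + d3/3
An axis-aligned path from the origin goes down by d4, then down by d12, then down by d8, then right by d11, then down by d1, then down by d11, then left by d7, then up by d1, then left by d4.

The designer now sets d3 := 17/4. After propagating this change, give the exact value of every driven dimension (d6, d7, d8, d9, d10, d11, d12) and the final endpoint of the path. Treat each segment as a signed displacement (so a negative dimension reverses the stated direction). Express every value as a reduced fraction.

Apply edit: d3 := 17/4
  d6 = d2*5 + d1 - d4/4 = 37/8
  d7 = 7 + 9 + d3 = 81/4
  d8 = d2/3 - 5 + d7/4 = 19/48
  d9 = d4/5 + d5/5 = 7/2
  d10 = d1 - 7 = -6
  d11 = d7/5 = 81/20
  d12 = d8 + d3/3 = 29/16
Walk from origin (0, 0):
  seg 1: down by d4 = 11/2 → (0, -11/2)
  seg 2: down by d12 = 29/16 → (0, -117/16)
  seg 3: down by d8 = 19/48 → (0, -185/24)
  seg 4: right by d11 = 81/20 → (81/20, -185/24)
  seg 5: down by d1 = 1 → (81/20, -209/24)
  seg 6: down by d11 = 81/20 → (81/20, -1531/120)
  seg 7: left by d7 = 81/4 → (-81/5, -1531/120)
  seg 8: up by d1 = 1 → (-81/5, -1411/120)
  seg 9: left by d4 = 11/2 → (-217/10, -1411/120)

d6 = 37/8
d7 = 81/4
d8 = 19/48
d9 = 7/2
d10 = -6
d11 = 81/20
d12 = 29/16
endpoint = (-217/10, -1411/120)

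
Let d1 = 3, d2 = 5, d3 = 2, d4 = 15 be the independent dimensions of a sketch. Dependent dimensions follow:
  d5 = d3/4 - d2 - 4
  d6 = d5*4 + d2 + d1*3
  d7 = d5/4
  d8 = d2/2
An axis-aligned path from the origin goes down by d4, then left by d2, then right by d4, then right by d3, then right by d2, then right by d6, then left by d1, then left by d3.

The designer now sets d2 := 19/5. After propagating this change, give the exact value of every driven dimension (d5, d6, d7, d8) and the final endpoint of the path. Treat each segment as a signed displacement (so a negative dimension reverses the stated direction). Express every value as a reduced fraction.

Apply edit: d2 := 19/5
  d5 = d3/4 - d2 - 4 = -73/10
  d6 = d5*4 + d2 + d1*3 = -82/5
  d7 = d5/4 = -73/40
  d8 = d2/2 = 19/10
Walk from origin (0, 0):
  seg 1: down by d4 = 15 → (0, -15)
  seg 2: left by d2 = 19/5 → (-19/5, -15)
  seg 3: right by d4 = 15 → (56/5, -15)
  seg 4: right by d3 = 2 → (66/5, -15)
  seg 5: right by d2 = 19/5 → (17, -15)
  seg 6: right by d6 = -82/5 → (3/5, -15)
  seg 7: left by d1 = 3 → (-12/5, -15)
  seg 8: left by d3 = 2 → (-22/5, -15)

d5 = -73/10
d6 = -82/5
d7 = -73/40
d8 = 19/10
endpoint = (-22/5, -15)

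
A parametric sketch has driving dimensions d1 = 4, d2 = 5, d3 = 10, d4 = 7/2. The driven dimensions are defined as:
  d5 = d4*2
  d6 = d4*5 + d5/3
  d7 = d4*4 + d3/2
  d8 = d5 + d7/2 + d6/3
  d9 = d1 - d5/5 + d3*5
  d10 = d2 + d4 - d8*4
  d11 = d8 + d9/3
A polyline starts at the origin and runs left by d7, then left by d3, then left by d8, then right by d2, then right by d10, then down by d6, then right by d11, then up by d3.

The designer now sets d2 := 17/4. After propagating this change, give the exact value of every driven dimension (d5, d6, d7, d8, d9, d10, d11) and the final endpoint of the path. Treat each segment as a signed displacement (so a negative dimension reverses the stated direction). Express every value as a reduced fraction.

Apply edit: d2 := 17/4
  d5 = d4*2 = 7
  d6 = d4*5 + d5/3 = 119/6
  d7 = d4*4 + d3/2 = 19
  d8 = d5 + d7/2 + d6/3 = 208/9
  d9 = d1 - d5/5 + d3*5 = 263/5
  d10 = d2 + d4 - d8*4 = -3049/36
  d11 = d8 + d9/3 = 1829/45
Walk from origin (0, 0):
  seg 1: left by d7 = 19 → (-19, 0)
  seg 2: left by d3 = 10 → (-29, 0)
  seg 3: left by d8 = 208/9 → (-469/9, 0)
  seg 4: right by d2 = 17/4 → (-1723/36, 0)
  seg 5: right by d10 = -3049/36 → (-1193/9, 0)
  seg 6: down by d6 = 119/6 → (-1193/9, -119/6)
  seg 7: right by d11 = 1829/45 → (-4136/45, -119/6)
  seg 8: up by d3 = 10 → (-4136/45, -59/6)

d5 = 7
d6 = 119/6
d7 = 19
d8 = 208/9
d9 = 263/5
d10 = -3049/36
d11 = 1829/45
endpoint = (-4136/45, -59/6)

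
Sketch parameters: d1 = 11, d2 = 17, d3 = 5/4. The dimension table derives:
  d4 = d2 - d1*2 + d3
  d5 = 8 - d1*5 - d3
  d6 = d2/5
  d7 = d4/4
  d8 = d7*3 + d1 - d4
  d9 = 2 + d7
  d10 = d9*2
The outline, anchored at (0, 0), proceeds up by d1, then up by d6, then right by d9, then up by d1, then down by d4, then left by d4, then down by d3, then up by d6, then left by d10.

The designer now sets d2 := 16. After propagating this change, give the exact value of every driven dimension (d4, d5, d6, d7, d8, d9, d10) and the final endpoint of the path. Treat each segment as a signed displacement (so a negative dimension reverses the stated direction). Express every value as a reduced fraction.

d4 = -19/4
d5 = -193/4
d6 = 16/5
d7 = -19/16
d8 = 195/16
d9 = 13/16
d10 = 13/8
endpoint = (63/16, 319/10)

Apply edit: d2 := 16
  d4 = d2 - d1*2 + d3 = -19/4
  d5 = 8 - d1*5 - d3 = -193/4
  d6 = d2/5 = 16/5
  d7 = d4/4 = -19/16
  d8 = d7*3 + d1 - d4 = 195/16
  d9 = 2 + d7 = 13/16
  d10 = d9*2 = 13/8
Walk from origin (0, 0):
  seg 1: up by d1 = 11 → (0, 11)
  seg 2: up by d6 = 16/5 → (0, 71/5)
  seg 3: right by d9 = 13/16 → (13/16, 71/5)
  seg 4: up by d1 = 11 → (13/16, 126/5)
  seg 5: down by d4 = -19/4 → (13/16, 599/20)
  seg 6: left by d4 = -19/4 → (89/16, 599/20)
  seg 7: down by d3 = 5/4 → (89/16, 287/10)
  seg 8: up by d6 = 16/5 → (89/16, 319/10)
  seg 9: left by d10 = 13/8 → (63/16, 319/10)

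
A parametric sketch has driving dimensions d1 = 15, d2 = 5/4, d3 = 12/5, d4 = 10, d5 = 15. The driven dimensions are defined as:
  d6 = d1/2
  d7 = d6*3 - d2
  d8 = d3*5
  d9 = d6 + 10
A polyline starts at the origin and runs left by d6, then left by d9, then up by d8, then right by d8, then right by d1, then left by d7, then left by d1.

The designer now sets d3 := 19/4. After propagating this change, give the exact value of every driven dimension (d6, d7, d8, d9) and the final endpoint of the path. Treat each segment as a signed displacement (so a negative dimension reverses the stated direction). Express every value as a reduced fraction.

d6 = 15/2
d7 = 85/4
d8 = 95/4
d9 = 35/2
endpoint = (-45/2, 95/4)

Apply edit: d3 := 19/4
  d6 = d1/2 = 15/2
  d7 = d6*3 - d2 = 85/4
  d8 = d3*5 = 95/4
  d9 = d6 + 10 = 35/2
Walk from origin (0, 0):
  seg 1: left by d6 = 15/2 → (-15/2, 0)
  seg 2: left by d9 = 35/2 → (-25, 0)
  seg 3: up by d8 = 95/4 → (-25, 95/4)
  seg 4: right by d8 = 95/4 → (-5/4, 95/4)
  seg 5: right by d1 = 15 → (55/4, 95/4)
  seg 6: left by d7 = 85/4 → (-15/2, 95/4)
  seg 7: left by d1 = 15 → (-45/2, 95/4)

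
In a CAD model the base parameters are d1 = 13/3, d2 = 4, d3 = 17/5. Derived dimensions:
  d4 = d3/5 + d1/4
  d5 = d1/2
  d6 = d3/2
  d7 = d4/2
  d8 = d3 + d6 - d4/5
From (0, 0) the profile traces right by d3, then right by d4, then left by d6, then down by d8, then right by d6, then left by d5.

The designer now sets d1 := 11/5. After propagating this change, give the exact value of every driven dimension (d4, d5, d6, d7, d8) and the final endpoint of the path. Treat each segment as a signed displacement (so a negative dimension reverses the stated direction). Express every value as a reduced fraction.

Apply edit: d1 := 11/5
  d4 = d3/5 + d1/4 = 123/100
  d5 = d1/2 = 11/10
  d6 = d3/2 = 17/10
  d7 = d4/2 = 123/200
  d8 = d3 + d6 - d4/5 = 2427/500
Walk from origin (0, 0):
  seg 1: right by d3 = 17/5 → (17/5, 0)
  seg 2: right by d4 = 123/100 → (463/100, 0)
  seg 3: left by d6 = 17/10 → (293/100, 0)
  seg 4: down by d8 = 2427/500 → (293/100, -2427/500)
  seg 5: right by d6 = 17/10 → (463/100, -2427/500)
  seg 6: left by d5 = 11/10 → (353/100, -2427/500)

d4 = 123/100
d5 = 11/10
d6 = 17/10
d7 = 123/200
d8 = 2427/500
endpoint = (353/100, -2427/500)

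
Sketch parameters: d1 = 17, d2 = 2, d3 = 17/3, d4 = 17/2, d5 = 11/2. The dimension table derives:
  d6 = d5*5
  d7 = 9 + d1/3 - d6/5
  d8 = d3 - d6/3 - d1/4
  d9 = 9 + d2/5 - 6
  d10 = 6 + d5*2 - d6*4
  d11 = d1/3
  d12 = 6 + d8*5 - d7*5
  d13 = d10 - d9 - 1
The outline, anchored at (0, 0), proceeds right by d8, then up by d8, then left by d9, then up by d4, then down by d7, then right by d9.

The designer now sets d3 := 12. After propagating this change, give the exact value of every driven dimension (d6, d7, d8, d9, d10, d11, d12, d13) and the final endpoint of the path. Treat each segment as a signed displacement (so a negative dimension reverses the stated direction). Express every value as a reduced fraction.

d6 = 55/2
d7 = 55/6
d8 = -17/12
d9 = 17/5
d10 = -93
d11 = 17/3
d12 = -563/12
d13 = -487/5
endpoint = (-17/12, -25/12)

Apply edit: d3 := 12
  d6 = d5*5 = 55/2
  d7 = 9 + d1/3 - d6/5 = 55/6
  d8 = d3 - d6/3 - d1/4 = -17/12
  d9 = 9 + d2/5 - 6 = 17/5
  d10 = 6 + d5*2 - d6*4 = -93
  d11 = d1/3 = 17/3
  d12 = 6 + d8*5 - d7*5 = -563/12
  d13 = d10 - d9 - 1 = -487/5
Walk from origin (0, 0):
  seg 1: right by d8 = -17/12 → (-17/12, 0)
  seg 2: up by d8 = -17/12 → (-17/12, -17/12)
  seg 3: left by d9 = 17/5 → (-289/60, -17/12)
  seg 4: up by d4 = 17/2 → (-289/60, 85/12)
  seg 5: down by d7 = 55/6 → (-289/60, -25/12)
  seg 6: right by d9 = 17/5 → (-17/12, -25/12)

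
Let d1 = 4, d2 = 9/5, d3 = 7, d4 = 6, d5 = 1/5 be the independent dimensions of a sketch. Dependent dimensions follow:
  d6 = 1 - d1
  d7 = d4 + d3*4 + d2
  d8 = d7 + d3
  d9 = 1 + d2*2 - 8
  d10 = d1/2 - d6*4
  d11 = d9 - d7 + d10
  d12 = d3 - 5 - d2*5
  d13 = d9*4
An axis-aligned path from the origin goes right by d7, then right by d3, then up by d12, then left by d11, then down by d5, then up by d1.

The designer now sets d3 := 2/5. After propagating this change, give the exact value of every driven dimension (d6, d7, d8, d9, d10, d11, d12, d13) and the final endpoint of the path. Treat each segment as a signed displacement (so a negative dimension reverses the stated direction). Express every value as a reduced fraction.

Apply edit: d3 := 2/5
  d6 = 1 - d1 = -3
  d7 = d4 + d3*4 + d2 = 47/5
  d8 = d7 + d3 = 49/5
  d9 = 1 + d2*2 - 8 = -17/5
  d10 = d1/2 - d6*4 = 14
  d11 = d9 - d7 + d10 = 6/5
  d12 = d3 - 5 - d2*5 = -68/5
  d13 = d9*4 = -68/5
Walk from origin (0, 0):
  seg 1: right by d7 = 47/5 → (47/5, 0)
  seg 2: right by d3 = 2/5 → (49/5, 0)
  seg 3: up by d12 = -68/5 → (49/5, -68/5)
  seg 4: left by d11 = 6/5 → (43/5, -68/5)
  seg 5: down by d5 = 1/5 → (43/5, -69/5)
  seg 6: up by d1 = 4 → (43/5, -49/5)

d6 = -3
d7 = 47/5
d8 = 49/5
d9 = -17/5
d10 = 14
d11 = 6/5
d12 = -68/5
d13 = -68/5
endpoint = (43/5, -49/5)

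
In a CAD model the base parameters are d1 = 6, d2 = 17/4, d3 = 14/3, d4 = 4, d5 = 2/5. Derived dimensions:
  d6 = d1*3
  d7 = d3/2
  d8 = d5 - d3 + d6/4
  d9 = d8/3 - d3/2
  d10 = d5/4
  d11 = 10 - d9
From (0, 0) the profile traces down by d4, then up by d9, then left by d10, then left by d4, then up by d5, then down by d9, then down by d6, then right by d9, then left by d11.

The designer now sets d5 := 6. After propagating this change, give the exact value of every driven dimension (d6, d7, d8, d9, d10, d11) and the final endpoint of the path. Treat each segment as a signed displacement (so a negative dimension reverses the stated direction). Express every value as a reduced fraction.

Apply edit: d5 := 6
  d6 = d1*3 = 18
  d7 = d3/2 = 7/3
  d8 = d5 - d3 + d6/4 = 35/6
  d9 = d8/3 - d3/2 = -7/18
  d10 = d5/4 = 3/2
  d11 = 10 - d9 = 187/18
Walk from origin (0, 0):
  seg 1: down by d4 = 4 → (0, -4)
  seg 2: up by d9 = -7/18 → (0, -79/18)
  seg 3: left by d10 = 3/2 → (-3/2, -79/18)
  seg 4: left by d4 = 4 → (-11/2, -79/18)
  seg 5: up by d5 = 6 → (-11/2, 29/18)
  seg 6: down by d9 = -7/18 → (-11/2, 2)
  seg 7: down by d6 = 18 → (-11/2, -16)
  seg 8: right by d9 = -7/18 → (-53/9, -16)
  seg 9: left by d11 = 187/18 → (-293/18, -16)

d6 = 18
d7 = 7/3
d8 = 35/6
d9 = -7/18
d10 = 3/2
d11 = 187/18
endpoint = (-293/18, -16)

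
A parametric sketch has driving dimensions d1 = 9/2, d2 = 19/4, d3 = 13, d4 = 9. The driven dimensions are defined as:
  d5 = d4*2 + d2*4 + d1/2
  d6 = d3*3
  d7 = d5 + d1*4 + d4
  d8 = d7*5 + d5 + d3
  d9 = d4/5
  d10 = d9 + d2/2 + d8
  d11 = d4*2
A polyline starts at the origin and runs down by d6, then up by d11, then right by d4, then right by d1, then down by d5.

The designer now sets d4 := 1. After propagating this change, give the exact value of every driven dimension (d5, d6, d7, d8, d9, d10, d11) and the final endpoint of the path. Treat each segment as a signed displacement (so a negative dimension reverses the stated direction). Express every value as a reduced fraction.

d5 = 93/4
d6 = 39
d7 = 169/4
d8 = 495/2
d9 = 1/5
d10 = 10003/40
d11 = 2
endpoint = (11/2, -241/4)

Apply edit: d4 := 1
  d5 = d4*2 + d2*4 + d1/2 = 93/4
  d6 = d3*3 = 39
  d7 = d5 + d1*4 + d4 = 169/4
  d8 = d7*5 + d5 + d3 = 495/2
  d9 = d4/5 = 1/5
  d10 = d9 + d2/2 + d8 = 10003/40
  d11 = d4*2 = 2
Walk from origin (0, 0):
  seg 1: down by d6 = 39 → (0, -39)
  seg 2: up by d11 = 2 → (0, -37)
  seg 3: right by d4 = 1 → (1, -37)
  seg 4: right by d1 = 9/2 → (11/2, -37)
  seg 5: down by d5 = 93/4 → (11/2, -241/4)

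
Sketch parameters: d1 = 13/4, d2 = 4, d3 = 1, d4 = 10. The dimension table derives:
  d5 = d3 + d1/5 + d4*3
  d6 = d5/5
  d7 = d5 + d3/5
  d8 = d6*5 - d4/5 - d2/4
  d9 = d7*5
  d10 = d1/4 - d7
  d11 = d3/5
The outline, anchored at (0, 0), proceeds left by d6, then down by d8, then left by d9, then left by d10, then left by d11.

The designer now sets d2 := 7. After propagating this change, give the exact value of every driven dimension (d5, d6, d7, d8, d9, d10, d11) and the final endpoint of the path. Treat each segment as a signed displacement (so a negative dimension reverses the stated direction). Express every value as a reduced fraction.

d5 = 633/20
d6 = 633/100
d7 = 637/20
d8 = 279/10
d9 = 637/4
d10 = -2483/80
d11 = 1/5
endpoint = (-53897/400, -279/10)

Apply edit: d2 := 7
  d5 = d3 + d1/5 + d4*3 = 633/20
  d6 = d5/5 = 633/100
  d7 = d5 + d3/5 = 637/20
  d8 = d6*5 - d4/5 - d2/4 = 279/10
  d9 = d7*5 = 637/4
  d10 = d1/4 - d7 = -2483/80
  d11 = d3/5 = 1/5
Walk from origin (0, 0):
  seg 1: left by d6 = 633/100 → (-633/100, 0)
  seg 2: down by d8 = 279/10 → (-633/100, -279/10)
  seg 3: left by d9 = 637/4 → (-8279/50, -279/10)
  seg 4: left by d10 = -2483/80 → (-53817/400, -279/10)
  seg 5: left by d11 = 1/5 → (-53897/400, -279/10)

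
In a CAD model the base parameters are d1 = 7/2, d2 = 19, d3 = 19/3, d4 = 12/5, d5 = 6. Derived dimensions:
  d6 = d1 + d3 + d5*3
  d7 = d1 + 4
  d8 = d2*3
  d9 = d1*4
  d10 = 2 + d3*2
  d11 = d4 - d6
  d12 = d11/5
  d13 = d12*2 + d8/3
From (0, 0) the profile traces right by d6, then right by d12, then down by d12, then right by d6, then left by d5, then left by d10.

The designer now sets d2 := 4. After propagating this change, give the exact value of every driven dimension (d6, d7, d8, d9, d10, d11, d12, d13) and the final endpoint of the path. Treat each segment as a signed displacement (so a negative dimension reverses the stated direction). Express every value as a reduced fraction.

d6 = 167/6
d7 = 15/2
d8 = 12
d9 = 14
d10 = 44/3
d11 = -763/30
d12 = -763/150
d13 = -463/75
endpoint = (4487/150, 763/150)

Apply edit: d2 := 4
  d6 = d1 + d3 + d5*3 = 167/6
  d7 = d1 + 4 = 15/2
  d8 = d2*3 = 12
  d9 = d1*4 = 14
  d10 = 2 + d3*2 = 44/3
  d11 = d4 - d6 = -763/30
  d12 = d11/5 = -763/150
  d13 = d12*2 + d8/3 = -463/75
Walk from origin (0, 0):
  seg 1: right by d6 = 167/6 → (167/6, 0)
  seg 2: right by d12 = -763/150 → (1706/75, 0)
  seg 3: down by d12 = -763/150 → (1706/75, 763/150)
  seg 4: right by d6 = 167/6 → (2529/50, 763/150)
  seg 5: left by d5 = 6 → (2229/50, 763/150)
  seg 6: left by d10 = 44/3 → (4487/150, 763/150)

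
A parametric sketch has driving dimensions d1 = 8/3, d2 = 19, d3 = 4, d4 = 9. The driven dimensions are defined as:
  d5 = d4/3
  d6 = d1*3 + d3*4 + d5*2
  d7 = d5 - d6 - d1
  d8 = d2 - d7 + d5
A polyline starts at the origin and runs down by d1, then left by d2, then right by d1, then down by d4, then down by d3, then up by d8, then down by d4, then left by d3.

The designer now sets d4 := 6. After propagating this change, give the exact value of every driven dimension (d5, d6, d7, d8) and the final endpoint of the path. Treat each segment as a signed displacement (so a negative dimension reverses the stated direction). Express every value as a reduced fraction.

d5 = 2
d6 = 28
d7 = -86/3
d8 = 149/3
endpoint = (-61/3, 31)

Apply edit: d4 := 6
  d5 = d4/3 = 2
  d6 = d1*3 + d3*4 + d5*2 = 28
  d7 = d5 - d6 - d1 = -86/3
  d8 = d2 - d7 + d5 = 149/3
Walk from origin (0, 0):
  seg 1: down by d1 = 8/3 → (0, -8/3)
  seg 2: left by d2 = 19 → (-19, -8/3)
  seg 3: right by d1 = 8/3 → (-49/3, -8/3)
  seg 4: down by d4 = 6 → (-49/3, -26/3)
  seg 5: down by d3 = 4 → (-49/3, -38/3)
  seg 6: up by d8 = 149/3 → (-49/3, 37)
  seg 7: down by d4 = 6 → (-49/3, 31)
  seg 8: left by d3 = 4 → (-61/3, 31)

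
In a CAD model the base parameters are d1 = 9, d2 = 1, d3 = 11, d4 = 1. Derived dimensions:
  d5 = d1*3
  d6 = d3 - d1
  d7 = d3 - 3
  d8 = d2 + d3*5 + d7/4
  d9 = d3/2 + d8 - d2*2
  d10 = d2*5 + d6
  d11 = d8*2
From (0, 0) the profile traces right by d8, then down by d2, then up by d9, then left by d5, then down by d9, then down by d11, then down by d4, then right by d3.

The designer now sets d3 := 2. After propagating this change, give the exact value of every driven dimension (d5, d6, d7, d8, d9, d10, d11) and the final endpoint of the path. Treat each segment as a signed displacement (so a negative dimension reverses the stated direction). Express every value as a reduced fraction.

d5 = 27
d6 = -7
d7 = -1
d8 = 43/4
d9 = 39/4
d10 = -2
d11 = 43/2
endpoint = (-57/4, -47/2)

Apply edit: d3 := 2
  d5 = d1*3 = 27
  d6 = d3 - d1 = -7
  d7 = d3 - 3 = -1
  d8 = d2 + d3*5 + d7/4 = 43/4
  d9 = d3/2 + d8 - d2*2 = 39/4
  d10 = d2*5 + d6 = -2
  d11 = d8*2 = 43/2
Walk from origin (0, 0):
  seg 1: right by d8 = 43/4 → (43/4, 0)
  seg 2: down by d2 = 1 → (43/4, -1)
  seg 3: up by d9 = 39/4 → (43/4, 35/4)
  seg 4: left by d5 = 27 → (-65/4, 35/4)
  seg 5: down by d9 = 39/4 → (-65/4, -1)
  seg 6: down by d11 = 43/2 → (-65/4, -45/2)
  seg 7: down by d4 = 1 → (-65/4, -47/2)
  seg 8: right by d3 = 2 → (-57/4, -47/2)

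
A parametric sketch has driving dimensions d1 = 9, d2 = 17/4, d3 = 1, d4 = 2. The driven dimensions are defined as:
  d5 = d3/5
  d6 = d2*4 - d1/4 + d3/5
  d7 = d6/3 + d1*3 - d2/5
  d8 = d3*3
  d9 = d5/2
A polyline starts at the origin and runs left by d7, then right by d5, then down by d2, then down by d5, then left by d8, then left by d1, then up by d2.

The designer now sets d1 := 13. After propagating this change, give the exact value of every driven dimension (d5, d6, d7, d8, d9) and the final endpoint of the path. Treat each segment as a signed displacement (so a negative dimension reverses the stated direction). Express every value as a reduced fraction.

d5 = 1/5
d6 = 279/20
d7 = 214/5
d8 = 3
d9 = 1/10
endpoint = (-293/5, -1/5)

Apply edit: d1 := 13
  d5 = d3/5 = 1/5
  d6 = d2*4 - d1/4 + d3/5 = 279/20
  d7 = d6/3 + d1*3 - d2/5 = 214/5
  d8 = d3*3 = 3
  d9 = d5/2 = 1/10
Walk from origin (0, 0):
  seg 1: left by d7 = 214/5 → (-214/5, 0)
  seg 2: right by d5 = 1/5 → (-213/5, 0)
  seg 3: down by d2 = 17/4 → (-213/5, -17/4)
  seg 4: down by d5 = 1/5 → (-213/5, -89/20)
  seg 5: left by d8 = 3 → (-228/5, -89/20)
  seg 6: left by d1 = 13 → (-293/5, -89/20)
  seg 7: up by d2 = 17/4 → (-293/5, -1/5)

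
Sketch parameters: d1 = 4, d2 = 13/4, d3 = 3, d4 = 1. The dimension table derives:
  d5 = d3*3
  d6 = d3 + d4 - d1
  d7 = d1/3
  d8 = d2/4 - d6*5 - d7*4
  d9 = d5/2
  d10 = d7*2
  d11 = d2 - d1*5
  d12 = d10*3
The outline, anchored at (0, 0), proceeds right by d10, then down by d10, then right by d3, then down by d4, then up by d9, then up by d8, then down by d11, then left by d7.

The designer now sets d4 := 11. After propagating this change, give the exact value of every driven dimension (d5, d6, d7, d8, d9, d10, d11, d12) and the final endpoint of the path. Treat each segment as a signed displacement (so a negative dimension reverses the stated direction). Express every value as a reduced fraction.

d5 = 9
d6 = 10
d7 = 4/3
d8 = -2617/48
d9 = 9/2
d10 = 8/3
d11 = -67/4
d12 = 8
endpoint = (13/3, -751/16)

Apply edit: d4 := 11
  d5 = d3*3 = 9
  d6 = d3 + d4 - d1 = 10
  d7 = d1/3 = 4/3
  d8 = d2/4 - d6*5 - d7*4 = -2617/48
  d9 = d5/2 = 9/2
  d10 = d7*2 = 8/3
  d11 = d2 - d1*5 = -67/4
  d12 = d10*3 = 8
Walk from origin (0, 0):
  seg 1: right by d10 = 8/3 → (8/3, 0)
  seg 2: down by d10 = 8/3 → (8/3, -8/3)
  seg 3: right by d3 = 3 → (17/3, -8/3)
  seg 4: down by d4 = 11 → (17/3, -41/3)
  seg 5: up by d9 = 9/2 → (17/3, -55/6)
  seg 6: up by d8 = -2617/48 → (17/3, -1019/16)
  seg 7: down by d11 = -67/4 → (17/3, -751/16)
  seg 8: left by d7 = 4/3 → (13/3, -751/16)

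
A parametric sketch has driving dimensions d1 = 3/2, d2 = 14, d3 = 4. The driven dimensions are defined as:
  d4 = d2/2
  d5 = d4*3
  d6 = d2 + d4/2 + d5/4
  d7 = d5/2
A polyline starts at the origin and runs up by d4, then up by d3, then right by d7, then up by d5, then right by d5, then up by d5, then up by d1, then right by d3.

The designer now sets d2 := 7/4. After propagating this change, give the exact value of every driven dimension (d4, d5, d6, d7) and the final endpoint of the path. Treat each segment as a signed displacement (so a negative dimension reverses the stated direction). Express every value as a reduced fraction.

Apply edit: d2 := 7/4
  d4 = d2/2 = 7/8
  d5 = d4*3 = 21/8
  d6 = d2 + d4/2 + d5/4 = 91/32
  d7 = d5/2 = 21/16
Walk from origin (0, 0):
  seg 1: up by d4 = 7/8 → (0, 7/8)
  seg 2: up by d3 = 4 → (0, 39/8)
  seg 3: right by d7 = 21/16 → (21/16, 39/8)
  seg 4: up by d5 = 21/8 → (21/16, 15/2)
  seg 5: right by d5 = 21/8 → (63/16, 15/2)
  seg 6: up by d5 = 21/8 → (63/16, 81/8)
  seg 7: up by d1 = 3/2 → (63/16, 93/8)
  seg 8: right by d3 = 4 → (127/16, 93/8)

d4 = 7/8
d5 = 21/8
d6 = 91/32
d7 = 21/16
endpoint = (127/16, 93/8)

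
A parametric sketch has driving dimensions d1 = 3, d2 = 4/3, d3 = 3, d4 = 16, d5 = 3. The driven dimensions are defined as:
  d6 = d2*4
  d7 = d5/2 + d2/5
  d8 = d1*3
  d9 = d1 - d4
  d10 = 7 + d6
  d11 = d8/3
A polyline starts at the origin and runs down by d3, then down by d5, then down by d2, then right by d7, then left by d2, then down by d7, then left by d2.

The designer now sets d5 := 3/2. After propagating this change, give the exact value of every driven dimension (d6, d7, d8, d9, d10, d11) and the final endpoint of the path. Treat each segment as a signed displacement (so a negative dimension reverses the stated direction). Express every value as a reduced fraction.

Apply edit: d5 := 3/2
  d6 = d2*4 = 16/3
  d7 = d5/2 + d2/5 = 61/60
  d8 = d1*3 = 9
  d9 = d1 - d4 = -13
  d10 = 7 + d6 = 37/3
  d11 = d8/3 = 3
Walk from origin (0, 0):
  seg 1: down by d3 = 3 → (0, -3)
  seg 2: down by d5 = 3/2 → (0, -9/2)
  seg 3: down by d2 = 4/3 → (0, -35/6)
  seg 4: right by d7 = 61/60 → (61/60, -35/6)
  seg 5: left by d2 = 4/3 → (-19/60, -35/6)
  seg 6: down by d7 = 61/60 → (-19/60, -137/20)
  seg 7: left by d2 = 4/3 → (-33/20, -137/20)

d6 = 16/3
d7 = 61/60
d8 = 9
d9 = -13
d10 = 37/3
d11 = 3
endpoint = (-33/20, -137/20)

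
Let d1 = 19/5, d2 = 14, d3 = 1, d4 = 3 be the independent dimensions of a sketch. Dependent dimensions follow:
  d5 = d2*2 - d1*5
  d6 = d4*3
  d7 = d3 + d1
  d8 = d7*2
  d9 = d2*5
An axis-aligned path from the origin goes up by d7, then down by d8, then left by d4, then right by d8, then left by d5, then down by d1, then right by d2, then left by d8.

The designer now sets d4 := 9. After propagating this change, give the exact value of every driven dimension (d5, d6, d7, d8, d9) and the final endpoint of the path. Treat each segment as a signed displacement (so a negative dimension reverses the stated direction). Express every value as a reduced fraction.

d5 = 9
d6 = 27
d7 = 24/5
d8 = 48/5
d9 = 70
endpoint = (-4, -43/5)

Apply edit: d4 := 9
  d5 = d2*2 - d1*5 = 9
  d6 = d4*3 = 27
  d7 = d3 + d1 = 24/5
  d8 = d7*2 = 48/5
  d9 = d2*5 = 70
Walk from origin (0, 0):
  seg 1: up by d7 = 24/5 → (0, 24/5)
  seg 2: down by d8 = 48/5 → (0, -24/5)
  seg 3: left by d4 = 9 → (-9, -24/5)
  seg 4: right by d8 = 48/5 → (3/5, -24/5)
  seg 5: left by d5 = 9 → (-42/5, -24/5)
  seg 6: down by d1 = 19/5 → (-42/5, -43/5)
  seg 7: right by d2 = 14 → (28/5, -43/5)
  seg 8: left by d8 = 48/5 → (-4, -43/5)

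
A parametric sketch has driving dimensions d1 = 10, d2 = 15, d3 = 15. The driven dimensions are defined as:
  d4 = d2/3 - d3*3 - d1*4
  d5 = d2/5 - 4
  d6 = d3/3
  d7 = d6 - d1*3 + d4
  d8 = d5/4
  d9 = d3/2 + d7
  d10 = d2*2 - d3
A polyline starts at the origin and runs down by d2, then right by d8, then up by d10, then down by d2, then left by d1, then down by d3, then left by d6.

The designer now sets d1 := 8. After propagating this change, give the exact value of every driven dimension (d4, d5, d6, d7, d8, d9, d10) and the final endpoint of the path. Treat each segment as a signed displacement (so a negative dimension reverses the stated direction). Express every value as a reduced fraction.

d4 = -72
d5 = -1
d6 = 5
d7 = -91
d8 = -1/4
d9 = -167/2
d10 = 15
endpoint = (-53/4, -30)

Apply edit: d1 := 8
  d4 = d2/3 - d3*3 - d1*4 = -72
  d5 = d2/5 - 4 = -1
  d6 = d3/3 = 5
  d7 = d6 - d1*3 + d4 = -91
  d8 = d5/4 = -1/4
  d9 = d3/2 + d7 = -167/2
  d10 = d2*2 - d3 = 15
Walk from origin (0, 0):
  seg 1: down by d2 = 15 → (0, -15)
  seg 2: right by d8 = -1/4 → (-1/4, -15)
  seg 3: up by d10 = 15 → (-1/4, 0)
  seg 4: down by d2 = 15 → (-1/4, -15)
  seg 5: left by d1 = 8 → (-33/4, -15)
  seg 6: down by d3 = 15 → (-33/4, -30)
  seg 7: left by d6 = 5 → (-53/4, -30)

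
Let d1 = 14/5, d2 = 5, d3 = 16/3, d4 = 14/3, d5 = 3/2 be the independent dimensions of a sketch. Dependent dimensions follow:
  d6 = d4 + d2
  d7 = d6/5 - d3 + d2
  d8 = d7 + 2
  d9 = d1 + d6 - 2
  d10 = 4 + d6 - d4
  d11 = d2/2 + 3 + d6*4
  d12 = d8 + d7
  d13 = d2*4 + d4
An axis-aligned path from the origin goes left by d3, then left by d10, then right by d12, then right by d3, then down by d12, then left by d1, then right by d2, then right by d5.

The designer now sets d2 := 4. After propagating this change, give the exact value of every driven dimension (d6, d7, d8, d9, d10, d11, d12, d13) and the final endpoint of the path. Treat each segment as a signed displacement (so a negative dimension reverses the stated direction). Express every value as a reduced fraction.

Apply edit: d2 := 4
  d6 = d4 + d2 = 26/3
  d7 = d6/5 - d3 + d2 = 2/5
  d8 = d7 + 2 = 12/5
  d9 = d1 + d6 - 2 = 142/15
  d10 = 4 + d6 - d4 = 8
  d11 = d2/2 + 3 + d6*4 = 119/3
  d12 = d8 + d7 = 14/5
  d13 = d2*4 + d4 = 62/3
Walk from origin (0, 0):
  seg 1: left by d3 = 16/3 → (-16/3, 0)
  seg 2: left by d10 = 8 → (-40/3, 0)
  seg 3: right by d12 = 14/5 → (-158/15, 0)
  seg 4: right by d3 = 16/3 → (-26/5, 0)
  seg 5: down by d12 = 14/5 → (-26/5, -14/5)
  seg 6: left by d1 = 14/5 → (-8, -14/5)
  seg 7: right by d2 = 4 → (-4, -14/5)
  seg 8: right by d5 = 3/2 → (-5/2, -14/5)

d6 = 26/3
d7 = 2/5
d8 = 12/5
d9 = 142/15
d10 = 8
d11 = 119/3
d12 = 14/5
d13 = 62/3
endpoint = (-5/2, -14/5)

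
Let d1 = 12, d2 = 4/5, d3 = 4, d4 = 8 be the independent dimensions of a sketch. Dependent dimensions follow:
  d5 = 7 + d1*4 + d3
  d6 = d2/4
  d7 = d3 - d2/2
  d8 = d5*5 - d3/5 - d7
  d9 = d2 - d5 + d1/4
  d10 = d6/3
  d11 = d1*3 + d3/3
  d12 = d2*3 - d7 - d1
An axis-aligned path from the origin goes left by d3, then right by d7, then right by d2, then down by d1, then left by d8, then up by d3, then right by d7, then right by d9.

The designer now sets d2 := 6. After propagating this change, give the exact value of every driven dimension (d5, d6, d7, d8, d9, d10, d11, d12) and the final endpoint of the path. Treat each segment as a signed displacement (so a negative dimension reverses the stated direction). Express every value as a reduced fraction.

Apply edit: d2 := 6
  d5 = 7 + d1*4 + d3 = 59
  d6 = d2/4 = 3/2
  d7 = d3 - d2/2 = 1
  d8 = d5*5 - d3/5 - d7 = 1466/5
  d9 = d2 - d5 + d1/4 = -50
  d10 = d6/3 = 1/2
  d11 = d1*3 + d3/3 = 112/3
  d12 = d2*3 - d7 - d1 = 5
Walk from origin (0, 0):
  seg 1: left by d3 = 4 → (-4, 0)
  seg 2: right by d7 = 1 → (-3, 0)
  seg 3: right by d2 = 6 → (3, 0)
  seg 4: down by d1 = 12 → (3, -12)
  seg 5: left by d8 = 1466/5 → (-1451/5, -12)
  seg 6: up by d3 = 4 → (-1451/5, -8)
  seg 7: right by d7 = 1 → (-1446/5, -8)
  seg 8: right by d9 = -50 → (-1696/5, -8)

d5 = 59
d6 = 3/2
d7 = 1
d8 = 1466/5
d9 = -50
d10 = 1/2
d11 = 112/3
d12 = 5
endpoint = (-1696/5, -8)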